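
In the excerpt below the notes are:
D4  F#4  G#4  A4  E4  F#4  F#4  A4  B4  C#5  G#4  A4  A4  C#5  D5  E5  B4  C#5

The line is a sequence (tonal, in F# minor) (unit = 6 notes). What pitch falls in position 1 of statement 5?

The unit is 6 notes. Position-1 pitches of the 3 shown cells: D4, F#4, A4.
Carrying that up a 3rd forward: C#5 → E5.

E5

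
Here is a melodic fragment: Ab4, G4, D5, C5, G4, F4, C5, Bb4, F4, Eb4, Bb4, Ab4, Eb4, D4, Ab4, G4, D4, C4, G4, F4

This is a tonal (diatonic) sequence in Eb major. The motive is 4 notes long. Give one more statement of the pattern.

C4 Bb3 F4 Eb4

The 4-note cells begin on Ab4, G4, F4, Eb4, D4 — each down a 2nd from the last.
Statement 6 starts on C4 and keeps the same diatonic contour: C4 Bb3 F4 Eb4.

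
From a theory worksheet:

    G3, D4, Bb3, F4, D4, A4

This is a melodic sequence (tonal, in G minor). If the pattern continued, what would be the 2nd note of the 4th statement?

With 2-note cells, note 2 of each statement runs D4, F4, A4.
One more up a 3rd gives C5.

C5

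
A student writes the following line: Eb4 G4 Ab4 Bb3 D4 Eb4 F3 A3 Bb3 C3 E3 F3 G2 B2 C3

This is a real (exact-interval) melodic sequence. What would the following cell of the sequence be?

Unit = 3 notes; the statements start on Eb4, Bb3, F3, C3, G2, moving down a 4th each time.
Statement 6 starts on D2 and keeps the same exact contour: D2 F#2 G2.

D2 F#2 G2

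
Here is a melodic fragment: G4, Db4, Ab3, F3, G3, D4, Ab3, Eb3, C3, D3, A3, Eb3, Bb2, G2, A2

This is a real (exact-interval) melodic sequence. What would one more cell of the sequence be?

Unit = 5 notes; the statements start on G4, D4, A3, moving down a 4th each time.
Statement 4 starts on E3 and keeps the same exact contour: E3 Bb2 F2 D2 E2.

E3 Bb2 F2 D2 E2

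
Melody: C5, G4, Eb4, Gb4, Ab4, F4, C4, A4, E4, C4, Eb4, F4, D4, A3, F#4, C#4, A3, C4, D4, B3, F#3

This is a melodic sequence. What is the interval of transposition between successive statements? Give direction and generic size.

Unit = 7 notes; the statements start on C5, A4, F#4, moving down a 3rd each time.
From C5 to A4: down a 3rd.

down a 3rd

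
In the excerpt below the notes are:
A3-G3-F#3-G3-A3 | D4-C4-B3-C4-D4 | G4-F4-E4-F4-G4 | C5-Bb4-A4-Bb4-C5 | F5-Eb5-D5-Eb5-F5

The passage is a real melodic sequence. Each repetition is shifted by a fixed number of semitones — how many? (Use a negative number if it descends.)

5

With a 5-note motive the entries are A3, D4, G4, C5, F5, each up a 4th from the previous.
A3 to D4 spans +5 semitones.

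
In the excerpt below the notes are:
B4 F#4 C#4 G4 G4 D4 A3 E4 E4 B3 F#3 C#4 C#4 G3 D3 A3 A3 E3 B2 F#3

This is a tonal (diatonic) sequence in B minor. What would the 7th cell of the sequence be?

Taking 4-note groups, the heads are B4, G4, E4, C#4, A3: the pattern moves down a 3rd.
Extending down a 3rd: F#3 → D3.
From D3 the diatonic shape gives D3 A2 E2 B2.

D3 A2 E2 B2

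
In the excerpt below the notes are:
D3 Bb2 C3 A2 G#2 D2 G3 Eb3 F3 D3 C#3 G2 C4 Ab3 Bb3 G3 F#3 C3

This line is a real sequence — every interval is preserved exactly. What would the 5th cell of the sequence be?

Bb4 Gb4 Ab4 F4 E4 Bb3

Taking 6-note groups, the heads are D3, G3, C4: the pattern moves up a 4th.
Carrying on: F4 → Bb4.
From Bb4 the exact shape gives Bb4 Gb4 Ab4 F4 E4 Bb3.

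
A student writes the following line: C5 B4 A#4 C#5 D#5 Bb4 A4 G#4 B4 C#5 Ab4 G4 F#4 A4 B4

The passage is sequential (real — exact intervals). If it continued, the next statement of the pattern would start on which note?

Gb4

With a 5-note motive the entries are C5, Bb4, Ab4, each down a 2nd from the previous.
One more step down a 2nd gives Gb4.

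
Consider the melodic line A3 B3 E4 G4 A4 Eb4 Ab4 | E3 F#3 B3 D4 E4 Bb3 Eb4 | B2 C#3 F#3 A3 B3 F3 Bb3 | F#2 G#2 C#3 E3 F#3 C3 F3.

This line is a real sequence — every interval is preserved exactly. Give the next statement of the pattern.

Taking 7-note groups, the heads are A3, E3, B2, F#2: the pattern moves down a 4th.
From C#2 the exact shape gives C#2 D#2 G#2 B2 C#3 G2 C3.

C#2 D#2 G#2 B2 C#3 G2 C3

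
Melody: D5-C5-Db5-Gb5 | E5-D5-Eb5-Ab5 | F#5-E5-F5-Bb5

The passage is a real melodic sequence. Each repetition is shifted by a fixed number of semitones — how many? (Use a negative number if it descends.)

2

With a 4-note motive the entries are D5, E5, F#5, each up a 2nd from the previous.
Counting half-steps from D5 to E5: 2.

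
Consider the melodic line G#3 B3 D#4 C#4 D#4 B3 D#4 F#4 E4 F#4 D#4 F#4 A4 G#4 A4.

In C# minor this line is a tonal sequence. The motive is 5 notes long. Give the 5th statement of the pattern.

A4 C#5 E5 D#5 E5

Unit = 5 notes; the statements start on G#3, B3, D#4, moving up a 3rd each time.
Extending up a 3rd: F#4 → A4.
So cell 5 is A4 C#5 E5 D#5 E5.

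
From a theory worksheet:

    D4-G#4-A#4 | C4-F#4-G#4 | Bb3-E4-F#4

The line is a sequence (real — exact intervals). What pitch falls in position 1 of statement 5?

Gb3

The unit is 3 notes. Position-1 pitches of the 3 shown cells: D4, C4, Bb3.
Extending down a 2nd: Ab3 → Gb3.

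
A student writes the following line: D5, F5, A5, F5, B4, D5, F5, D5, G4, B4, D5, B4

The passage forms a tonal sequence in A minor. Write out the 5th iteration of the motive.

C4 E4 G4 E4

Unit = 4 notes; the statements start on D5, B4, G4, moving down a 3rd each time.
Extending down a 3rd: E4 → C4.
From C4 the diatonic shape gives C4 E4 G4 E4.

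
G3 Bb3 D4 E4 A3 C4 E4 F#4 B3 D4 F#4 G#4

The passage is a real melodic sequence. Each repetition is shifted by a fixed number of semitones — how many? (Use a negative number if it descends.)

With a 4-note motive the entries are G3, A3, B3, each up a 2nd from the previous.
Counting half-steps from G3 to A3: 2.

2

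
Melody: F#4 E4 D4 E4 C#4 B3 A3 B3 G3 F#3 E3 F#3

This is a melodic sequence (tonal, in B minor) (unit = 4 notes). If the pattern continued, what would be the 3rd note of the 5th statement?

F#2

With 4-note cells, note 3 of each statement runs D4, A3, E3.
Each moves down a 4th. Continuing: B2 → F#2.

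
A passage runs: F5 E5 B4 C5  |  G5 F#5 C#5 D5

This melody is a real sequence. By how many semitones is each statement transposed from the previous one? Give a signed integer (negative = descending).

2

The 4-note cells begin on F5, G5 — each up a 2nd from the last.
F5→G5 is 79 − 77 = 2 semitones.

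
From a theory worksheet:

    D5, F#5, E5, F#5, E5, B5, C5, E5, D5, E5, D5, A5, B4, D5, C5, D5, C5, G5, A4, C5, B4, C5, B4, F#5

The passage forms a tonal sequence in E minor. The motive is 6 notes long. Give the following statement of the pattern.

With a 6-note motive the entries are D5, C5, B4, A4, each down a 2nd from the previous.
From G4 the diatonic shape gives G4 B4 A4 B4 A4 E5.

G4 B4 A4 B4 A4 E5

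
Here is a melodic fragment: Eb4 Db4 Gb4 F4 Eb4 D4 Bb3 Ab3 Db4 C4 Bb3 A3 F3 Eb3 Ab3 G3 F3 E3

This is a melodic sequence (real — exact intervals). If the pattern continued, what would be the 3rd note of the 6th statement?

Grouping in 6s, the 3rd note of each cell is Gb4, Db4, Ab3.
Carrying that down a 4th forward: Eb3 → Bb2 → F2.

F2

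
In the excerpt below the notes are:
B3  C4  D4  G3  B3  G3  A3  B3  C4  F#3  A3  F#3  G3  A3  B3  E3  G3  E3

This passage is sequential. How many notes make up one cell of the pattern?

6

18 notes total. Splitting into 3 groups of 6:
B3 C4 D4 G3 B3 G3 | A3 B3 C4 F#3 A3 F#3 | G3 A3 B3 E3 G3 E3
Each cell is the previous one down a 2nd — so the unit is 6 notes.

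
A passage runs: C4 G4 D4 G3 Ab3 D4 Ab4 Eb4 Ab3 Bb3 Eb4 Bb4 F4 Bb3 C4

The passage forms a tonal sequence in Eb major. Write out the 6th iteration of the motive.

Unit = 5 notes; the statements start on C4, D4, Eb4, moving up a 2nd each time.
Extending up a 2nd: F4 → G4 → Ab4.
Statement 6 starts on Ab4 and keeps the same diatonic contour: Ab4 Eb5 Bb4 Eb4 F4.

Ab4 Eb5 Bb4 Eb4 F4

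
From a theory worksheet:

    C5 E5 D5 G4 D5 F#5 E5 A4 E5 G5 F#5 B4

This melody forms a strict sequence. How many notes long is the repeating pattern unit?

4

Try groups of 4 (3 cells in 12 notes):
C5 E5 D5 G4 | D5 F#5 E5 A4 | E5 G5 F#5 B4
That's a consistent up a 2nd shift per cell, and no other grouping gives one.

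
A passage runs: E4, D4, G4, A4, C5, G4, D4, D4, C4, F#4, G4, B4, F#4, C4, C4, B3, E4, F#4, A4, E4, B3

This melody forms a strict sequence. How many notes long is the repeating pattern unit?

7

There are 21 notes; a 7-note unit gives 3 cells:
E4 D4 G4 A4 C5 G4 D4 | D4 C4 F#4 G4 B4 F#4 C4 | C4 B3 E4 F#4 A4 E4 B3
Each cell is the previous one down a 2nd — so the unit is 7 notes.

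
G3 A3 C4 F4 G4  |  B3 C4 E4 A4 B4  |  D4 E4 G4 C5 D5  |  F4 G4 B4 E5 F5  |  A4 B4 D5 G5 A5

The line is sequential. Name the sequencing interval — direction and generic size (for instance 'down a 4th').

With a 5-note motive the entries are G3, B3, D4, F4, A4, each up a 3rd from the previous.
G3 to B3 is up a 3rd.

up a 3rd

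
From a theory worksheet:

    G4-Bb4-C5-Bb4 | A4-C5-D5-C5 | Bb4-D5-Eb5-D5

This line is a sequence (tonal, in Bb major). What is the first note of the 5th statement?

D5

The 4-note cells begin on G4, A4, Bb4 — each up a 2nd from the last.
Continuing: C5 → D5. Statement 5 starts on D5.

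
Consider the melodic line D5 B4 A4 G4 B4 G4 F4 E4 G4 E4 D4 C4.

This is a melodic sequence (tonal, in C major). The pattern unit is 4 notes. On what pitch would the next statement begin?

The 4-note cells begin on D5, B4, G4 — each down a 3rd from the last.
The next head, down a 3rd from G4, is E4.

E4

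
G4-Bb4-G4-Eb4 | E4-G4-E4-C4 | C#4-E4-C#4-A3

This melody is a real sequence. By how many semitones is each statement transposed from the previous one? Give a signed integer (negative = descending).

Unit = 4 notes; the statements start on G4, E4, C#4, moving down a 3rd each time.
G4 to E4 spans -3 semitones.

-3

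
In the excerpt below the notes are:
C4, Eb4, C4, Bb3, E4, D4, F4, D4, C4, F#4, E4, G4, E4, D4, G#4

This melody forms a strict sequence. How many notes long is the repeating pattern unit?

Try groups of 5 (3 cells in 15 notes):
C4 Eb4 C4 Bb3 E4 | D4 F4 D4 C4 F#4 | E4 G4 E4 D4 G#4
That's a consistent up a 2nd shift per cell, and no other grouping gives one.

5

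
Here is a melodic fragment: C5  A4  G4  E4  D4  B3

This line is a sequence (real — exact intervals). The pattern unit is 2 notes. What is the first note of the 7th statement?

The 2-note cells begin on C5, G4, D4 — each down a 4th from the last.
Extending the heads down a 4th: A3 → E3 → B2 → F#2.

F#2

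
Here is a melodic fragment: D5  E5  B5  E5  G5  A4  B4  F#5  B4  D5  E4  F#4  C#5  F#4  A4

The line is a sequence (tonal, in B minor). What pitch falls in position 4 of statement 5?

The unit is 5 notes. Position-4 pitches of the 3 shown cells: E5, B4, F#4.
Carrying that down a 4th forward: C#4 → G3.

G3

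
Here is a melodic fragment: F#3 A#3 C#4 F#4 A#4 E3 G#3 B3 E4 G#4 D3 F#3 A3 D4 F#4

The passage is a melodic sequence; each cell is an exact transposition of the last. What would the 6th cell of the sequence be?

Ab2 C3 Eb3 Ab3 C4

With a 5-note motive the entries are F#3, E3, D3, each down a 2nd from the previous.
Continuing the starts: C3 → Bb2 → Ab2.
Statement 6 starts on Ab2 and keeps the same exact contour: Ab2 C3 Eb3 Ab3 C4.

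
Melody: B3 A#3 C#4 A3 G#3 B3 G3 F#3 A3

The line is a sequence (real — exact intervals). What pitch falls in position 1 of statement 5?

Grouping in 3s, the 1st note of each cell is B3, A3, G3.
Extending down a 2nd: F3 → Eb3.

Eb3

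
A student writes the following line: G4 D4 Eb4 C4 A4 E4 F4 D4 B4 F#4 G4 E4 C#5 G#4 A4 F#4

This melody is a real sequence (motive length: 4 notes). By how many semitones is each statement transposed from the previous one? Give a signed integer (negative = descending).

2

With a 4-note motive the entries are G4, A4, B4, C#5, each up a 2nd from the previous.
Counting half-steps from G4 to A4: 2.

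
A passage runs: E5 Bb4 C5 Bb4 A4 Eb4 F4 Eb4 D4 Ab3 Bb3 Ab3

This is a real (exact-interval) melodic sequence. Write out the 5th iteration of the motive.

With a 4-note motive the entries are E5, A4, D4, each down a 5th from the previous.
Extending down a 5th: G3 → C3.
Statement 5 starts on C3 and keeps the same exact contour: C3 Gb2 Ab2 Gb2.

C3 Gb2 Ab2 Gb2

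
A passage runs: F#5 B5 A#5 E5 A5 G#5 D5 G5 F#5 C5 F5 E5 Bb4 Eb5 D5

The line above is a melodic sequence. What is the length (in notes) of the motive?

3

There are 15 notes; a 3-note unit gives 5 cells:
F#5 B5 A#5 | E5 A5 G#5 | D5 G5 F#5 | C5 F5 E5 | Bb4 Eb5 D5
That's a consistent down a 2nd shift per cell, and no other grouping gives one.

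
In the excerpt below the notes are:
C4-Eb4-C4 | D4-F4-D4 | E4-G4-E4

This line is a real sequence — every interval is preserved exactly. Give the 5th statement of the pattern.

Unit = 3 notes; the statements start on C4, D4, E4, moving up a 2nd each time.
Extending up a 2nd: F#4 → G#4.
From G#4 the exact shape gives G#4 B4 G#4.

G#4 B4 G#4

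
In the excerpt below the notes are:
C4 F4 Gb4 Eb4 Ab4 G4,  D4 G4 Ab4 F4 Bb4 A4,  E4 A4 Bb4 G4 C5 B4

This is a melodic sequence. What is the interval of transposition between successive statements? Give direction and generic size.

The 6-note cells begin on C4, D4, E4 — each up a 2nd from the last.
From C4 to D4: up a 2nd.

up a 2nd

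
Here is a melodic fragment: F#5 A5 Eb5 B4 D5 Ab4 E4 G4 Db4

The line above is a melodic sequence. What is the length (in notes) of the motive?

9 notes total. Splitting into 3 groups of 3:
F#5 A5 Eb5 | B4 D5 Ab4 | E4 G4 Db4
Each cell is the previous one down a 5th — so the unit is 3 notes.

3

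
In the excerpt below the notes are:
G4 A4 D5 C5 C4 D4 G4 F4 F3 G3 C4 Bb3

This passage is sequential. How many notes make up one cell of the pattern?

There are 12 notes; a 4-note unit gives 3 cells:
G4 A4 D5 C5 | C4 D4 G4 F4 | F3 G3 C4 Bb3
Every group is a transposition down a 5th of the one before; no shorter unit works.

4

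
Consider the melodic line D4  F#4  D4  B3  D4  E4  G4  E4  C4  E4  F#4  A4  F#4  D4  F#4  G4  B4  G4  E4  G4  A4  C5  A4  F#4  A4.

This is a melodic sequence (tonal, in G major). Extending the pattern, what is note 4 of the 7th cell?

Grouping in 5s, the 4th note of each cell is B3, C4, D4, E4, F#4.
Extending up a 2nd: G4 → A4.

A4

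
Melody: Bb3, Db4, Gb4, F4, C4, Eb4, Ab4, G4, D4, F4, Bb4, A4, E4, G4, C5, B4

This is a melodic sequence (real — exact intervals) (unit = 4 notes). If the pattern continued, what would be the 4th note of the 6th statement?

D#5

Grouping in 4s, the 4th note of each cell is F4, G4, A4, B4.
Each moves up a 2nd. Continuing: C#5 → D#5.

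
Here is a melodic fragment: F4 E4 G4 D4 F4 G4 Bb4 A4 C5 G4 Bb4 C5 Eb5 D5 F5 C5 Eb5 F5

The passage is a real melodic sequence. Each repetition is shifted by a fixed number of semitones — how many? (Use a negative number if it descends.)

Unit = 6 notes; the statements start on F4, Bb4, Eb5, moving up a 4th each time.
F4→Bb4 is 70 − 65 = 5 semitones.

5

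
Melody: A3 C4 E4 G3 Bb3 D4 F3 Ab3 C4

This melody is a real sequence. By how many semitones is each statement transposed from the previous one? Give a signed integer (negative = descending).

With a 3-note motive the entries are A3, G3, F3, each down a 2nd from the previous.
A3→G3 is 55 − 57 = -2 semitones.

-2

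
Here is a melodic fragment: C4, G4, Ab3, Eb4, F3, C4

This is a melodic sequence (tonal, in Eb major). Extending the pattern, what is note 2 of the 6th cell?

The unit is 2 notes. Position-2 pitches of the 3 shown cells: G4, Eb4, C4.
Each moves down a 3rd. Continuing: Ab3 → F3 → D3.

D3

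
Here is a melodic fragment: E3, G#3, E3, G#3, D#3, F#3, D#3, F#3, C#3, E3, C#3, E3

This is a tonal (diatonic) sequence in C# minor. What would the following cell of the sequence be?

Unit = 4 notes; the statements start on E3, D#3, C#3, moving down a 2nd each time.
Statement 4 starts on B2 and keeps the same diatonic contour: B2 D#3 B2 D#3.

B2 D#3 B2 D#3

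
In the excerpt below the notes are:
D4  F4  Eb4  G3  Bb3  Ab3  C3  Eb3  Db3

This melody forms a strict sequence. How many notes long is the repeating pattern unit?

There are 9 notes; a 3-note unit gives 3 cells:
D4 F4 Eb4 | G3 Bb3 Ab3 | C3 Eb3 Db3
That's a consistent down a 5th shift per cell, and no other grouping gives one.

3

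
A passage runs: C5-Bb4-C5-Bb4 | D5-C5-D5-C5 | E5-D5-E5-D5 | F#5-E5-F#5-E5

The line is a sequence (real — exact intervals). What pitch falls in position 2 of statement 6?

Grouping in 4s, the 2nd note of each cell is Bb4, C5, D5, E5.
Carrying that up a 2nd forward: F#5 → G#5.

G#5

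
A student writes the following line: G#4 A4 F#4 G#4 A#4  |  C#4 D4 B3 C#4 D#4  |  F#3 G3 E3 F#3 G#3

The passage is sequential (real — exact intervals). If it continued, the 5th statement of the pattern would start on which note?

E2

Unit = 5 notes; the statements start on G#4, C#4, F#3, moving down a 5th each time.
Extending the heads down a 5th: B2 → E2.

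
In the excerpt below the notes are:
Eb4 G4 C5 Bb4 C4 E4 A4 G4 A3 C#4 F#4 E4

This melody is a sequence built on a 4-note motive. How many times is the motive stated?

12 notes in groups of 4 gives 12/4 = 3 statements.
Starts: Eb4, C4, A3 — each down a 3rd.

3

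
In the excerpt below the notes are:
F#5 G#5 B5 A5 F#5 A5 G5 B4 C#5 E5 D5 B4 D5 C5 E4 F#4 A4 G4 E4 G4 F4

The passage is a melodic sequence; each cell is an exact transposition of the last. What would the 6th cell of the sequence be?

Taking 7-note groups, the heads are F#5, B4, E4: the pattern moves down a 5th.
Continuing the starts: A3 → D3 → G2.
Statement 6 starts on G2 and keeps the same exact contour: G2 A2 C3 Bb2 G2 Bb2 Ab2.

G2 A2 C3 Bb2 G2 Bb2 Ab2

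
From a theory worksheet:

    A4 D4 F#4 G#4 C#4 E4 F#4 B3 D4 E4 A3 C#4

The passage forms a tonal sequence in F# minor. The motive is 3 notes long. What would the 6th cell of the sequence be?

Unit = 3 notes; the statements start on A4, G#4, F#4, E4, moving down a 2nd each time.
Carrying on: D4 → C#4.
So cell 6 is C#4 F#3 A3.

C#4 F#3 A3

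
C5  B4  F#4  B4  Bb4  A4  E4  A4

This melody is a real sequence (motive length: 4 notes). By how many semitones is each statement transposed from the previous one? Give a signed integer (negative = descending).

Unit = 4 notes; the statements start on C5, Bb4, moving down a 2nd each time.
C5→Bb4 is 70 − 72 = -2 semitones.

-2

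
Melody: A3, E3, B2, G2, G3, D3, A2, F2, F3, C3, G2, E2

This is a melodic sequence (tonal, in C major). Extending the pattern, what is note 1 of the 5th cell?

D3

With 4-note cells, note 1 of each statement runs A3, G3, F3.
Carrying that down a 2nd forward: E3 → D3.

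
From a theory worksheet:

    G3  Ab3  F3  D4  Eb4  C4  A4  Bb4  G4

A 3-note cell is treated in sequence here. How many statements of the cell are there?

9 notes in groups of 3 gives 9/3 = 3 statements.
Starts: G3, D4, A4 — each up a 5th.

3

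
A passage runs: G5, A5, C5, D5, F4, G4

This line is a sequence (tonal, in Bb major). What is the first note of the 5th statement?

Eb3

The 2-note cells begin on G5, C5, F4 — each down a 5th from the last.
Continuing: Bb3 → Eb3. Statement 5 starts on Eb3.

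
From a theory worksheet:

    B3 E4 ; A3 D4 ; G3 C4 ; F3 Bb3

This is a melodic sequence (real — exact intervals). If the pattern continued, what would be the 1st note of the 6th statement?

Db3

Grouping in 2s, the 1st note of each cell is B3, A3, G3, F3.
Carrying that down a 2nd forward: Eb3 → Db3.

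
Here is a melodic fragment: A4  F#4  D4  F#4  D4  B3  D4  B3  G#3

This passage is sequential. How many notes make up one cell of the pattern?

There are 9 notes; a 3-note unit gives 3 cells:
A4 F#4 D4 | F#4 D4 B3 | D4 B3 G#3
That's a consistent down a 3rd shift per cell, and no other grouping gives one.

3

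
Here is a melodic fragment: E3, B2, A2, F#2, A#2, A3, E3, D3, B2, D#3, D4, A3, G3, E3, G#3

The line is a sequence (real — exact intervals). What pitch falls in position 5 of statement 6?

B4

Grouping in 5s, the 5th note of each cell is A#2, D#3, G#3.
Extending up a 4th: C#4 → F#4 → B4.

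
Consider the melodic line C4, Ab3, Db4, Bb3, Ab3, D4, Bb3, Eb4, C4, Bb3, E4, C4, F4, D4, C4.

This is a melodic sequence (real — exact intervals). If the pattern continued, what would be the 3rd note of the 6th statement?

With 5-note cells, note 3 of each statement runs Db4, Eb4, F4.
Carrying that up a 2nd forward: G4 → A4 → B4.

B4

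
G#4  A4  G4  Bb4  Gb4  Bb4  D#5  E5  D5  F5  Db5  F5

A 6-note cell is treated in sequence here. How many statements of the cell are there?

12 notes in groups of 6 gives 12/6 = 2 statements.
Starts: G#4, D#5 — each up a 5th.

2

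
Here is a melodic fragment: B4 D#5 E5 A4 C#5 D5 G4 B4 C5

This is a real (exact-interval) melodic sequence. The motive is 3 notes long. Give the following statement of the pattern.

F4 A4 Bb4

The 3-note cells begin on B4, A4, G4 — each down a 2nd from the last.
Statement 4 starts on F4 and keeps the same exact contour: F4 A4 Bb4.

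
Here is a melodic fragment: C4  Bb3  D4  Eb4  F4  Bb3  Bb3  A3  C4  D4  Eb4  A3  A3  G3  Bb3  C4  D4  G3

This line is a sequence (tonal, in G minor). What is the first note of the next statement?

Taking 6-note groups, the heads are C4, Bb3, A3: the pattern moves down a 2nd.
The next head, down a 2nd from A3, is G3.

G3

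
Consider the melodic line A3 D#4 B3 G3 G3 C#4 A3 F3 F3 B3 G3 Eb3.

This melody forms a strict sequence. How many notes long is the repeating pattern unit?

Try groups of 4 (3 cells in 12 notes):
A3 D#4 B3 G3 | G3 C#4 A3 F3 | F3 B3 G3 Eb3
That's a consistent down a 2nd shift per cell, and no other grouping gives one.

4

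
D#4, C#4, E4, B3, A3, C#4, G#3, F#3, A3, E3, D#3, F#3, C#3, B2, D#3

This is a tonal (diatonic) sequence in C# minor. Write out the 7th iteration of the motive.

F#2 E2 G#2

The 3-note cells begin on D#4, B3, G#3, E3, C#3 — each down a 3rd from the last.
Extending down a 3rd: A2 → F#2.
Statement 7 starts on F#2 and keeps the same diatonic contour: F#2 E2 G#2.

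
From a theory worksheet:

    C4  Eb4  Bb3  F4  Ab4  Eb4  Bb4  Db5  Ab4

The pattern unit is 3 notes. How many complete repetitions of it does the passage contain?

3

9 notes in groups of 3 gives 9/3 = 3 statements.
Starts: C4, F4, Bb4 — each up a 4th.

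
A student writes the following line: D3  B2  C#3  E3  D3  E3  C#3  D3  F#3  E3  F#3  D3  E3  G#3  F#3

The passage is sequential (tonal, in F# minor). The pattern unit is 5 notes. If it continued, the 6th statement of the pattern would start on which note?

Taking 5-note groups, the heads are D3, E3, F#3: the pattern moves up a 2nd.
Extending the heads up a 2nd: G#3 → A3 → B3.

B3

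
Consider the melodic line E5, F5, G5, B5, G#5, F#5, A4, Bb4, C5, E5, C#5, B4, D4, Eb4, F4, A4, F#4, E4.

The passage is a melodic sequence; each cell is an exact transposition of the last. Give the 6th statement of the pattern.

F2 Gb2 Ab2 C3 A2 G2

Unit = 6 notes; the statements start on E5, A4, D4, moving down a 5th each time.
Extending down a 5th: G3 → C3 → F2.
Statement 6 starts on F2 and keeps the same exact contour: F2 Gb2 Ab2 C3 A2 G2.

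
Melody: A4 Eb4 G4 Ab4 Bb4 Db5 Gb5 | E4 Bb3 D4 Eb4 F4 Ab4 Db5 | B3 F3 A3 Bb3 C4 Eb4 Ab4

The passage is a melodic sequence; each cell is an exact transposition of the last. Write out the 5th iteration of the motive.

Taking 7-note groups, the heads are A4, E4, B3: the pattern moves down a 4th.
Carrying on: F#3 → C#3.
From C#3 the exact shape gives C#3 G2 B2 C3 D3 F3 Bb3.

C#3 G2 B2 C3 D3 F3 Bb3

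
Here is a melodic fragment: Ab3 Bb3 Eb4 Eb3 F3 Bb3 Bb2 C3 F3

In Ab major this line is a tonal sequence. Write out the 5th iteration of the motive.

Taking 3-note groups, the heads are Ab3, Eb3, Bb2: the pattern moves down a 4th.
Extending down a 4th: F2 → C2.
Statement 5 starts on C2 and keeps the same diatonic contour: C2 Db2 G2.

C2 Db2 G2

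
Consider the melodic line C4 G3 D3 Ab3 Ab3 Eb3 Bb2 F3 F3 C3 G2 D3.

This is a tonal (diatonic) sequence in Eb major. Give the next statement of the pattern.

D3 Ab2 Eb2 Bb2

The 4-note cells begin on C4, Ab3, F3 — each down a 3rd from the last.
Statement 4 starts on D3 and keeps the same diatonic contour: D3 Ab2 Eb2 Bb2.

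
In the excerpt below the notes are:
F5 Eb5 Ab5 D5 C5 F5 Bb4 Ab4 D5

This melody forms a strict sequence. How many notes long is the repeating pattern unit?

There are 9 notes; a 3-note unit gives 3 cells:
F5 Eb5 Ab5 | D5 C5 F5 | Bb4 Ab4 D5
Each cell is the previous one down a 3rd — so the unit is 3 notes.

3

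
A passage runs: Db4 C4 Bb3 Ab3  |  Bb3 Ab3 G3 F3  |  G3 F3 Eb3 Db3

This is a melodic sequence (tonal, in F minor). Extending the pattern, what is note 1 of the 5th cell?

C3

With 4-note cells, note 1 of each statement runs Db4, Bb3, G3.
Each moves down a 3rd. Continuing: Eb3 → C3.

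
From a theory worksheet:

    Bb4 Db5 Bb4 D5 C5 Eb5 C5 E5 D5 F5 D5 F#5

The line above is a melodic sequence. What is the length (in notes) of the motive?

4

Try groups of 4 (3 cells in 12 notes):
Bb4 Db5 Bb4 D5 | C5 Eb5 C5 E5 | D5 F5 D5 F#5
That's a consistent up a 2nd shift per cell, and no other grouping gives one.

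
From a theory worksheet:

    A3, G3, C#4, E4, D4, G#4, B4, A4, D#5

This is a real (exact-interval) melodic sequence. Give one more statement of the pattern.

With a 3-note motive the entries are A3, E4, B4, each up a 5th from the previous.
Statement 4 starts on F#5 and keeps the same exact contour: F#5 E5 A#5.

F#5 E5 A#5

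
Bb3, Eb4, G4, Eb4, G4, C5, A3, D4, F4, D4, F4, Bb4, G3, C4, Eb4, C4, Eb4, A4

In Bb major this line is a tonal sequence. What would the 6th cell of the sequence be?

With a 6-note motive the entries are Bb3, A3, G3, each down a 2nd from the previous.
Continuing the starts: F3 → Eb3 → D3.
Statement 6 starts on D3 and keeps the same diatonic contour: D3 G3 Bb3 G3 Bb3 Eb4.

D3 G3 Bb3 G3 Bb3 Eb4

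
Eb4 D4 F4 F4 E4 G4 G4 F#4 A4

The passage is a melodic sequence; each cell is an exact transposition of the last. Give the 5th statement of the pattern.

Taking 3-note groups, the heads are Eb4, F4, G4: the pattern moves up a 2nd.
Continuing the starts: A4 → B4.
From B4 the exact shape gives B4 A#4 C#5.

B4 A#4 C#5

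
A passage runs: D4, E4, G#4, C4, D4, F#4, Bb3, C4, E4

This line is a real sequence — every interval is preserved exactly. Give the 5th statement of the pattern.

Taking 3-note groups, the heads are D4, C4, Bb3: the pattern moves down a 2nd.
Carrying on: Ab3 → Gb3.
So cell 5 is Gb3 Ab3 C4.

Gb3 Ab3 C4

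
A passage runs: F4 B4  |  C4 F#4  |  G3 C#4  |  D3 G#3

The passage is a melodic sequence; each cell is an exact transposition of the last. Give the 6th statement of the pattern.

With a 2-note motive the entries are F4, C4, G3, D3, each down a 4th from the previous.
Continuing the starts: A2 → E2.
From E2 the exact shape gives E2 A#2.

E2 A#2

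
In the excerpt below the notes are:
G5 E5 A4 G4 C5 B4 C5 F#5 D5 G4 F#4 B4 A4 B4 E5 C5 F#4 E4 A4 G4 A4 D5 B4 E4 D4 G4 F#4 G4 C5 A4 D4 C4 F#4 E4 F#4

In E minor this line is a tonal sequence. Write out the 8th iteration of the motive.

G4 E4 A3 G3 C4 B3 C4

The 7-note cells begin on G5, F#5, E5, D5, C5 — each down a 2nd from the last.
Extending down a 2nd: B4 → A4 → G4.
From G4 the diatonic shape gives G4 E4 A3 G3 C4 B3 C4.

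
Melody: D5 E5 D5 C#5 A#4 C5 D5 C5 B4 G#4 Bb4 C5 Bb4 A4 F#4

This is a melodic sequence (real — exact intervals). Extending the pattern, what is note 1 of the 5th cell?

Gb4

With 5-note cells, note 1 of each statement runs D5, C5, Bb4.
Carrying that down a 2nd forward: Ab4 → Gb4.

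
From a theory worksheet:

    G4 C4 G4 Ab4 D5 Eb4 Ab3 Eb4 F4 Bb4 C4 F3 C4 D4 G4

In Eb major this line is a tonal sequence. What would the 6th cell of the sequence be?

D3 G2 D3 Eb3 Ab3

Unit = 5 notes; the statements start on G4, Eb4, C4, moving down a 3rd each time.
Extending down a 3rd: Ab3 → F3 → D3.
Statement 6 starts on D3 and keeps the same diatonic contour: D3 G2 D3 Eb3 Ab3.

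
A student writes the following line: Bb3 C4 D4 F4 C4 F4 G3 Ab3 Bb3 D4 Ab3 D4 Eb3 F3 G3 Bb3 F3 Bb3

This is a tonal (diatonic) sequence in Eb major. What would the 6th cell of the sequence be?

Taking 6-note groups, the heads are Bb3, G3, Eb3: the pattern moves down a 3rd.
Carrying on: C3 → Ab2 → F2.
From F2 the diatonic shape gives F2 G2 Ab2 C3 G2 C3.

F2 G2 Ab2 C3 G2 C3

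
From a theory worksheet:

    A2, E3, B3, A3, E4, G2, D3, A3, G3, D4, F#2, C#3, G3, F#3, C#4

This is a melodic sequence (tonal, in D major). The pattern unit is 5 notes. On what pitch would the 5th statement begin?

D2

With a 5-note motive the entries are A2, G2, F#2, each down a 2nd from the previous.
Continuing: E2 → D2. Statement 5 starts on D2.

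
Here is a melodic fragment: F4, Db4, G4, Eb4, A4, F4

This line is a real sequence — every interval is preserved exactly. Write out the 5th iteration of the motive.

With a 2-note motive the entries are F4, G4, A4, each up a 2nd from the previous.
Extending up a 2nd: B4 → C#5.
So cell 5 is C#5 A4.

C#5 A4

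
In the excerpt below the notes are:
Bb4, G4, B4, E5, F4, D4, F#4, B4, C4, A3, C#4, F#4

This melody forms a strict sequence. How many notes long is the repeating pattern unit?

12 notes total. Splitting into 3 groups of 4:
Bb4 G4 B4 E5 | F4 D4 F#4 B4 | C4 A3 C#4 F#4
Every group is a transposition down a 4th of the one before; no shorter unit works.

4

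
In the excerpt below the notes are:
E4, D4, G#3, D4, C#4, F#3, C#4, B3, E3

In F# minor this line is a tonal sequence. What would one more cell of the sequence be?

B3 A3 D3

The 3-note cells begin on E4, D4, C#4 — each down a 2nd from the last.
Statement 4 starts on B3 and keeps the same diatonic contour: B3 A3 D3.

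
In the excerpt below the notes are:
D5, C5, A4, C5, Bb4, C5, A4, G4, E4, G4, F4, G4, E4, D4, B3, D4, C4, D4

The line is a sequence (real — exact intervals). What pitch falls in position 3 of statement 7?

D#2

The unit is 6 notes. Position-3 pitches of the 3 shown cells: A4, E4, B3.
Each moves down a 4th. Continuing: F#3 → C#3 → G#2 → D#2.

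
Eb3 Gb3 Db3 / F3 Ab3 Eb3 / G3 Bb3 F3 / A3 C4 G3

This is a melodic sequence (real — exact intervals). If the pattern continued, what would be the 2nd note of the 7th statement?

F#4

With 3-note cells, note 2 of each statement runs Gb3, Ab3, Bb3, C4.
Each moves up a 2nd. Continuing: D4 → E4 → F#4.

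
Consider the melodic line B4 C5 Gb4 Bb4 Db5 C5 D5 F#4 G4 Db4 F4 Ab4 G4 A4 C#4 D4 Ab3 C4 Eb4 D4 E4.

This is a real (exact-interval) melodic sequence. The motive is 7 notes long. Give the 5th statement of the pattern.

D#3 E3 Bb2 D3 F3 E3 F#3

Unit = 7 notes; the statements start on B4, F#4, C#4, moving down a 4th each time.
Extending down a 4th: G#3 → D#3.
From D#3 the exact shape gives D#3 E3 Bb2 D3 F3 E3 F#3.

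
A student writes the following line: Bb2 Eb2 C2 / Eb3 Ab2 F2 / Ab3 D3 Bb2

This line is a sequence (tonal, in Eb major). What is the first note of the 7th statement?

Unit = 3 notes; the statements start on Bb2, Eb3, Ab3, moving up a 4th each time.
Extending the heads up a 4th: D4 → G4 → C5 → F5.

F5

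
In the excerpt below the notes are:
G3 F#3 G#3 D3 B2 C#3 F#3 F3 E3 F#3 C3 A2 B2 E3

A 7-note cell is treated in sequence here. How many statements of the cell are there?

2

14 notes in groups of 7 gives 14/7 = 2 statements.
Starts: G3, F3 — each down a 2nd.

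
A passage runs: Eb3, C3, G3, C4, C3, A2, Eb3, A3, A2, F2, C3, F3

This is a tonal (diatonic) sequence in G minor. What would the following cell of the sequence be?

F2 D2 A2 D3

The 4-note cells begin on Eb3, C3, A2 — each down a 3rd from the last.
So cell 4 is F2 D2 A2 D3.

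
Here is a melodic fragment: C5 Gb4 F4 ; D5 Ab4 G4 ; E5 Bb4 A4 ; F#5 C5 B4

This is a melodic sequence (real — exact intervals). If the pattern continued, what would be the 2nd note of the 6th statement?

E5

With 3-note cells, note 2 of each statement runs Gb4, Ab4, Bb4, C5.
Extending up a 2nd: D5 → E5.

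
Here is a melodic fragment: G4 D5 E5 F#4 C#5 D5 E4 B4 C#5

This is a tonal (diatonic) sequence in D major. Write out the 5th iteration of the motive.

C#4 G4 A4

Taking 3-note groups, the heads are G4, F#4, E4: the pattern moves down a 2nd.
Carrying on: D4 → C#4.
So cell 5 is C#4 G4 A4.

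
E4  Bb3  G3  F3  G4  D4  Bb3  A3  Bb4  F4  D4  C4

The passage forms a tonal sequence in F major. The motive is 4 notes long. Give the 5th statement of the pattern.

F5 C5 A4 G4

The 4-note cells begin on E4, G4, Bb4 — each up a 3rd from the last.
Extending up a 3rd: D5 → F5.
So cell 5 is F5 C5 A4 G4.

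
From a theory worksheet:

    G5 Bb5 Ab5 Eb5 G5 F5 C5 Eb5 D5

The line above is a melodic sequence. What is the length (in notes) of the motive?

3

9 notes total. Splitting into 3 groups of 3:
G5 Bb5 Ab5 | Eb5 G5 F5 | C5 Eb5 D5
That's a consistent down a 3rd shift per cell, and no other grouping gives one.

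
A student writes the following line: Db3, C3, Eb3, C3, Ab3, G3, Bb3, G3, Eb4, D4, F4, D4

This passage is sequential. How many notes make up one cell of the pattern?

Try groups of 4 (3 cells in 12 notes):
Db3 C3 Eb3 C3 | Ab3 G3 Bb3 G3 | Eb4 D4 F4 D4
Every group is a transposition up a 5th of the one before; no shorter unit works.

4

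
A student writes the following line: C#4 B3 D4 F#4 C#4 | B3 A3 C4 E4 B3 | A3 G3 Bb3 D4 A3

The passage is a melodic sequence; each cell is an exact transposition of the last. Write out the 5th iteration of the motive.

With a 5-note motive the entries are C#4, B3, A3, each down a 2nd from the previous.
Continuing the starts: G3 → F3.
From F3 the exact shape gives F3 Eb3 Gb3 Bb3 F3.

F3 Eb3 Gb3 Bb3 F3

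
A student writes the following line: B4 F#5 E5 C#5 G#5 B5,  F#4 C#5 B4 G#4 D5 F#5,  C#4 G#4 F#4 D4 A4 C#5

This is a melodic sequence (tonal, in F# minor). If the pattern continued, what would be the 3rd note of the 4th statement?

Grouping in 6s, the 3rd note of each cell is E5, B4, F#4.
From F#4, down a 4th gives C#4.

C#4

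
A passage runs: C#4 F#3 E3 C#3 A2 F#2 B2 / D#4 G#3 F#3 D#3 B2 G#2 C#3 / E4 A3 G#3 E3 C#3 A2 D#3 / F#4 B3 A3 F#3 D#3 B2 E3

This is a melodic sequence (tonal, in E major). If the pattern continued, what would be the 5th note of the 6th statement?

F#3

The unit is 7 notes. Position-5 pitches of the 4 shown cells: A2, B2, C#3, D#3.
Carrying that up a 2nd forward: E3 → F#3.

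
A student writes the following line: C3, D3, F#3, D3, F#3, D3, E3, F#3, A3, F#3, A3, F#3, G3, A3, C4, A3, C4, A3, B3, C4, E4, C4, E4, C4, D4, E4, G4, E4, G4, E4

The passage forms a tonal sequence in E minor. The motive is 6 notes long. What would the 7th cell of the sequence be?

A4 B4 D5 B4 D5 B4

The 6-note cells begin on C3, E3, G3, B3, D4 — each up a 3rd from the last.
Extending up a 3rd: F#4 → A4.
So cell 7 is A4 B4 D5 B4 D5 B4.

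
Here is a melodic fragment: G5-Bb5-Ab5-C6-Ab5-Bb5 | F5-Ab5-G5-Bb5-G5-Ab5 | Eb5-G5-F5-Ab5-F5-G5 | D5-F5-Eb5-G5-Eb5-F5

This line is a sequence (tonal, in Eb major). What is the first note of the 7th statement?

Ab4

With a 6-note motive the entries are G5, F5, Eb5, D5, each down a 2nd from the previous.
Extending the heads down a 2nd: C5 → Bb4 → Ab4.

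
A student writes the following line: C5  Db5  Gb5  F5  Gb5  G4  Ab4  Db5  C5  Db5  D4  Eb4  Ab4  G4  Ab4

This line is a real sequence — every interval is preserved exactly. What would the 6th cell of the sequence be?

Unit = 5 notes; the statements start on C5, G4, D4, moving down a 4th each time.
Extending down a 4th: A3 → E3 → B2.
Statement 6 starts on B2 and keeps the same exact contour: B2 C3 F3 E3 F3.

B2 C3 F3 E3 F3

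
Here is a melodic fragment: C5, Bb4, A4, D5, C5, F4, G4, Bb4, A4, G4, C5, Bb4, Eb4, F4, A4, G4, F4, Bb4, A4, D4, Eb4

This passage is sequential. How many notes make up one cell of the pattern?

7

Try groups of 7 (3 cells in 21 notes):
C5 Bb4 A4 D5 C5 F4 G4 | Bb4 A4 G4 C5 Bb4 Eb4 F4 | A4 G4 F4 Bb4 A4 D4 Eb4
Each cell is the previous one down a 2nd — so the unit is 7 notes.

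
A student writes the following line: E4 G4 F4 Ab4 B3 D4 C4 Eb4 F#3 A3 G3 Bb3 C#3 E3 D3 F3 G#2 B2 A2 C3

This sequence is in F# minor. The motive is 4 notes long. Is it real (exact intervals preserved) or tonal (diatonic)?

real

Each cell has the same semitone pattern (3, -2, 3) — intervals are preserved exactly.
And G4 lies outside F# minor, so the sequence is real rather than tonal.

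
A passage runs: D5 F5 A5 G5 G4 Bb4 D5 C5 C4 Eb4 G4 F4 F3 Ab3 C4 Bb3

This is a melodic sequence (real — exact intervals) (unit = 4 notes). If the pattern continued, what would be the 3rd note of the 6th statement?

Bb2

Grouping in 4s, the 3rd note of each cell is A5, D5, G4, C4.
Each moves down a 5th. Continuing: F3 → Bb2.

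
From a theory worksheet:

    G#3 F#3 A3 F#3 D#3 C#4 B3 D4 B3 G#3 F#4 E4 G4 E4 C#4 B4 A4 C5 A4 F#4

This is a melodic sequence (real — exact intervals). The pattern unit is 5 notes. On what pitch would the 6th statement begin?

A5

Unit = 5 notes; the statements start on G#3, C#4, F#4, B4, moving up a 4th each time.
Extending the heads up a 4th: E5 → A5.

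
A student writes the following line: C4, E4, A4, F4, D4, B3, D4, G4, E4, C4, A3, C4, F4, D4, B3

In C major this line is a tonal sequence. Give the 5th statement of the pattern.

F3 A3 D4 B3 G3

Taking 5-note groups, the heads are C4, B3, A3: the pattern moves down a 2nd.
Extending down a 2nd: G3 → F3.
So cell 5 is F3 A3 D4 B3 G3.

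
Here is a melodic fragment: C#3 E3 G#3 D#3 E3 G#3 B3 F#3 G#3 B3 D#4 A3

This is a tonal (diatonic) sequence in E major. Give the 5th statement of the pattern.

D#4 F#4 A4 E4

The 4-note cells begin on C#3, E3, G#3 — each up a 3rd from the last.
Carrying on: B3 → D#4.
So cell 5 is D#4 F#4 A4 E4.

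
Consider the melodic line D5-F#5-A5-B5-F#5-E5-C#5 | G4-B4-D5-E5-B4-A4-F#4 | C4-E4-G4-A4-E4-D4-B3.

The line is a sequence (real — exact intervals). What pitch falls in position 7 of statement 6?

D2

The unit is 7 notes. Position-7 pitches of the 3 shown cells: C#5, F#4, B3.
Each moves down a 5th. Continuing: E3 → A2 → D2.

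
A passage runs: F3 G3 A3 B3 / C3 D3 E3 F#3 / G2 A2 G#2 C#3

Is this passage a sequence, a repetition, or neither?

neither

Note 3 of cell 3 is G#2; if this were a sequence it would be B2. No unit length gives a consistent transposition pattern.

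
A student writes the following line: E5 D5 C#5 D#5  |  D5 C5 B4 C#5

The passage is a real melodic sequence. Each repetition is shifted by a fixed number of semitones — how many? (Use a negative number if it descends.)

-2

Unit = 4 notes; the statements start on E5, D5, moving down a 2nd each time.
Counting half-steps from E5 to D5: -2.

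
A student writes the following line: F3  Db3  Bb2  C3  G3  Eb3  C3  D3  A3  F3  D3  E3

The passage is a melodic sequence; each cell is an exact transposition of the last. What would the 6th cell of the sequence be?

With a 4-note motive the entries are F3, G3, A3, each up a 2nd from the previous.
Continuing the starts: B3 → C#4 → D#4.
Statement 6 starts on D#4 and keeps the same exact contour: D#4 B3 G#3 A#3.

D#4 B3 G#3 A#3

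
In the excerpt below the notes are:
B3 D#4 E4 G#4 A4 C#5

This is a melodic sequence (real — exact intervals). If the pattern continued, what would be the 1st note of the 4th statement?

Grouping in 2s, the 1st note of each cell is B3, E4, A4.
Each moves up a 4th; the next is D5.

D5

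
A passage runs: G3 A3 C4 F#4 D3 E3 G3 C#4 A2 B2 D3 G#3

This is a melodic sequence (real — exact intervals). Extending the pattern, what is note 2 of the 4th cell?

With 4-note cells, note 2 of each statement runs A3, E3, B2.
Each moves down a 4th; the next is F#2.

F#2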